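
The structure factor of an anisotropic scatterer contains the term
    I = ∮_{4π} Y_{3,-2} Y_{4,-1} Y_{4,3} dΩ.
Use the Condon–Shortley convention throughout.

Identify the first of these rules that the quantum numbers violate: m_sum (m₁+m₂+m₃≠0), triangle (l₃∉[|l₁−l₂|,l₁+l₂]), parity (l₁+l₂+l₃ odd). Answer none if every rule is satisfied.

Σmᵢ = 0  ✓
l₃∈[|l₁−l₂|,l₁+l₂]=[1,7], have l₃=4  ✓
Σlᵢ = 11 ⇒ odd  ✗

parity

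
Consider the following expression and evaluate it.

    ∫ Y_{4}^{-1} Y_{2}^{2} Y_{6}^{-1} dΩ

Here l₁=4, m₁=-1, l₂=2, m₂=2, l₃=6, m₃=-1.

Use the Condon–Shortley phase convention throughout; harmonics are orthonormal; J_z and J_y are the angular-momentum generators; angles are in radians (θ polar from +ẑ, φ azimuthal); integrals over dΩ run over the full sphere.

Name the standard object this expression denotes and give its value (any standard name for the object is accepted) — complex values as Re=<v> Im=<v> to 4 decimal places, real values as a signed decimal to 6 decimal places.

This is a Gaunt coefficient — the integral of a triple product of spherical harmonics over the sphere.
Rules hold: Σm=0, L=12 even, 2≤6≤6.
N = 9·5·13 = 585
Δ = 0!·8!·4!/13! = 1/6435
Racah Σ t=0..0: t=0:+1/2304 = 1/2304
⇒ 3j(4 2 6; 0 0 0)² = 5/143, sgn +1
Racah Σ t=0..0: t=0:+1/17280 = 1/17280
⇒ 3j(4 2 6; -1 2 -1)² = 7/1287, sgn -1
4πI² = N·(3j₀)²·(3jₘ)² = 175/1573
I = -1·√(0.111252/4π) = -0.09409136

Gaunt coefficient, -0.094091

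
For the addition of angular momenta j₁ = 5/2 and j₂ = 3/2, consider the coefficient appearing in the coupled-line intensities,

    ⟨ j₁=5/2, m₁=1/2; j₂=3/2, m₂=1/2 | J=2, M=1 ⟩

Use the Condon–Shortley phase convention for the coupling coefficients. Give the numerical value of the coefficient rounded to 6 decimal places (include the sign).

-0.545545  (= −√(25/84))

j₁+j₂−J=2  J+j₁−j₂=3  J−j₁+j₂=1  j₁+j₂+J+1=7
(j₁±m₁, j₂±m₂, J±M) = (3,2,2,1,3,1)
P² = 12/7
sum k=1..2:
  [1] −1/2 = -1/2
  [2] +1/12 = 1/12
S = -5/12
C² = P²·S² = 25/84 ; C = -0.545545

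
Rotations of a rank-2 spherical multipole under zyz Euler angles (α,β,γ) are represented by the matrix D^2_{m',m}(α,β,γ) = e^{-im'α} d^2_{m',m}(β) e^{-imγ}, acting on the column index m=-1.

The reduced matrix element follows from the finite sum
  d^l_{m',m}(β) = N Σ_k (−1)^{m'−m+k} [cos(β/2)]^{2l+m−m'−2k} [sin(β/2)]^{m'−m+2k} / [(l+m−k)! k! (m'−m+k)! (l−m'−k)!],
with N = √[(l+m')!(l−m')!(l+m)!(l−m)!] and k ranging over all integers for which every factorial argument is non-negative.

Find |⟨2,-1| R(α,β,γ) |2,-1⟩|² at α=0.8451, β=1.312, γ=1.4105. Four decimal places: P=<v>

First d^2_{-1,-1}(β=1.3120), then the phase factors e^{-i(-1)α} and e^{-i(-1)γ}:
With c≡cos(β/2)=0.792438 and s≡sin(β/2)=0.609952, N=[1·6·1·6]^{1/2}=6.000000
Admissible k: 0..1 (factorial args all ≥0)
  k=0: (−1)^0·6.0000/(6)·0.7924^4·0.6100^0 = +0.394332
  k=1: (−1)^1·6.0000/(2)·0.7924^2·0.6100^2 = -0.700880
d^2_{-1,-1}(1.3120) = +0.394332 -0.700880 = -0.306548
|D^2_{-1,-1}|² = |d^2_{-1,-1}(β)|² = (-0.306548)² = 0.093972 (the z-rotation phases have unit modulus)

P=0.0940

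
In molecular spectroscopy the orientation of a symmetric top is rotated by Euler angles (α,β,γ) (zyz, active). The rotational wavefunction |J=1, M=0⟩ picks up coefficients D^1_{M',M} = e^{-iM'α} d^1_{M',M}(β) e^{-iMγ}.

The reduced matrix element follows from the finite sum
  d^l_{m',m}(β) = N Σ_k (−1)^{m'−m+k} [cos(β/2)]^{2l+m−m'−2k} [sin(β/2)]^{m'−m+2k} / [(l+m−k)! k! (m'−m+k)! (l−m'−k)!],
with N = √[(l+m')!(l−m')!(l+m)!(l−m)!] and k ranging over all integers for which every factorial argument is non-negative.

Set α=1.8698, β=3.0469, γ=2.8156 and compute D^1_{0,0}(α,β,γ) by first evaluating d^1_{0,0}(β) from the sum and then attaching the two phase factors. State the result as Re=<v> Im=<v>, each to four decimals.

Re=-0.9955 Im=0.0000

Split into d^1_{0,0}(β=3.0469) × two z-phases.
c=cos(3.046900/2)=0.047329, s=sin(3.046900/2)=0.998879; N=√[1·1·1·1]=1.000000
k∈{0,1} keeps every argument non-negative
  k=0: (−1)^0·1.0000/(1)·0.0473^2·0.9989^0 = +0.002240
  k=1: (−1)^1·1.0000/(1)·0.0473^0·0.9989^2 = -0.997760
d^1_{0,0}(3.0469) = +0.002240 -0.997760 = -0.995520
Attach z-rotation phases: D = e^{-i(0)(1.8698)}·(-0.995520)·e^{-i(0)(2.8156)} = -0.995520+0.000000i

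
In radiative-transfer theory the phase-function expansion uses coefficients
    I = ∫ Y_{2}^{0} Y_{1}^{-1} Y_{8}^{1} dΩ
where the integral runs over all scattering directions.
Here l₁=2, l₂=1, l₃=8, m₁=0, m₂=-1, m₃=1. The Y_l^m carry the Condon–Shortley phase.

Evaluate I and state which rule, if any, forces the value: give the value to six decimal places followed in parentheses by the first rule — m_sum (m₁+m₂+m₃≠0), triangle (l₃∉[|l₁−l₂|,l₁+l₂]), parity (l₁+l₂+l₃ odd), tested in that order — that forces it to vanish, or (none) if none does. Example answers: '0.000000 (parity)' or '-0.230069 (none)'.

l₃=8 ∉ [1,3] — triangle fails ⇒ I = 0

0.000000 (triangle)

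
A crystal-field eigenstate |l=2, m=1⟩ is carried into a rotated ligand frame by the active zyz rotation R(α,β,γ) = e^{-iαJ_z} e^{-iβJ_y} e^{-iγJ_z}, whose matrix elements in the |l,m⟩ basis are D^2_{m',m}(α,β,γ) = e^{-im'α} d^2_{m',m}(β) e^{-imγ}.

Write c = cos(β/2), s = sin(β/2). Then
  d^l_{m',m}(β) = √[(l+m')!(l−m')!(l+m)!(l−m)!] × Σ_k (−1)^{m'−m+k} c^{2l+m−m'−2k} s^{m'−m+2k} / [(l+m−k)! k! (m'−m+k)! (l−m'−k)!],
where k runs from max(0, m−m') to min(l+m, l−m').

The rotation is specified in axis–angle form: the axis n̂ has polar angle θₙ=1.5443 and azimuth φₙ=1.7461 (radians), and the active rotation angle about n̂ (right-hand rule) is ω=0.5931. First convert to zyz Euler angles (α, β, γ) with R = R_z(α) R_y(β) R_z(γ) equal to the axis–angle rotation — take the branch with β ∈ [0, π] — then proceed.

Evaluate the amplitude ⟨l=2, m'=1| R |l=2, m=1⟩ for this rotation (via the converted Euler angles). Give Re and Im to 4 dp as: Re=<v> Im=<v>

Axis–angle → zyz. n̂ = (sinθₙcosφₙ, sinθₙsinφₙ, cosθₙ) = (-0.174346, +0.984328, +0.026493), ω = 0.5931.
R = I cosω + sinω [n̂]ₓ + (1−cosω) n̂n̂ᵀ gives
  R = [+0.834403, -0.044118, +0.549386; -0.014502, +0.994689, +0.101902; -0.550964, -0.092994, +0.829332]
β = atan2(√(R₁₃²+R₂₃²), R₃₃) = 0.592885; α = atan2(R₂₃, R₁₃) mod 2π = 0.183399; γ = atan2(R₃₂, −R₃₁) mod 2π = 6.115977
Split into d^2_{1,1}(β=0.5929) × two z-phases.
With c≡cos(β/2)=0.956382 and s≡sin(β/2)=0.292120, N=[6·1·6·1]^{1/2}=6.000000
k: max(0,(1)−(1))=0 … min(2+(1),2−(1))=1
  k=0: (−1)^0·6.0000/(6)·0.9564^4·0.2921^0 = +0.836614
  k=1: (−1)^1·6.0000/(2)·0.9564^2·0.2921^2 = -0.234157
d^2_{1,1}(0.5929) = +0.836614 -0.234157 = +0.602457
Phases: e^{-i·(1)·0.1834}=+0.983230-0.182372i, e^{-i·(1)·6.1160}=+0.986053+0.166431i ⇒ D=+0.602378-0.009753i

Re=0.6024 Im=-0.0098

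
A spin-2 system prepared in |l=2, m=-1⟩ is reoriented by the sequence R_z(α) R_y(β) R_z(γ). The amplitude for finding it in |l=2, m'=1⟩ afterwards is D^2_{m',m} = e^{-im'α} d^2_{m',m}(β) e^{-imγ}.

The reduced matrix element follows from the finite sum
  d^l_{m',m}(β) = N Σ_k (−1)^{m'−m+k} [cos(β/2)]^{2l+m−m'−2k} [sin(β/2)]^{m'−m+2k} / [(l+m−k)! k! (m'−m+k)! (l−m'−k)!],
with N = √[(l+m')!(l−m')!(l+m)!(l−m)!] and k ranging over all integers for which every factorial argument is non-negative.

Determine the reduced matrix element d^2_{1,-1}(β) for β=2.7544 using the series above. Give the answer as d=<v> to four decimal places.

d=-0.8204

d^2_{1,-1}(β=2.7544) via the finite sum:
Half-angle: c=0.192389, s=0.981319. N=√(6·1·1·6)=6.000000
Admissible k: 0..1 (factorial args all ≥0)
  k=0: (−1)^2·6.0000/(2)·0.1924^2·0.9813^2 = +0.106931
  k=1: (−1)^3·6.0000/(6)·0.1924^0·0.9813^4 = -0.927343
d^2_{1,-1}(2.7544) = +0.106931 -0.927343 = -0.820412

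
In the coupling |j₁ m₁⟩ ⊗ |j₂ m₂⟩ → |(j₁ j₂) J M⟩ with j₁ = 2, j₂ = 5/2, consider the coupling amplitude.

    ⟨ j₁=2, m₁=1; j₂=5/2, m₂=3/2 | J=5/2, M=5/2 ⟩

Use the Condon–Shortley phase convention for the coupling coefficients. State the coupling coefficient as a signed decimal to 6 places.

-0.654654  (= −√(3/7))

√[6·2!2!3!/8! · 3!1!4!1!5!0!] = √(432/7)
  +(−1)^1/∏(1,1,0,3,2,0)! = -1/12  (running -1/12)
⟨..|..⟩ = √(432/7)·(-1/12) = -0.654654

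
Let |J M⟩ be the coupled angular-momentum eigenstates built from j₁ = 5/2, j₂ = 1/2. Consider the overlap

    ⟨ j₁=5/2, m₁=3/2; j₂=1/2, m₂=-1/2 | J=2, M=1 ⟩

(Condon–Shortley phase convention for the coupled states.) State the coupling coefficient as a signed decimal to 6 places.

j₁+j₂−J=1  J+j₁−j₂=4  J−j₁+j₂=0  j₁+j₂+J+1=6
(j₁±m₁, j₂±m₂, J±M) = (4,1,0,1,3,1)
P² = 24
sum k=0..0:
  [0] +1/6 = 1/6
S = 1/6
C² = P²·S² = 2/3 ; C = +0.816497

+√(2/3) ≈ +0.816497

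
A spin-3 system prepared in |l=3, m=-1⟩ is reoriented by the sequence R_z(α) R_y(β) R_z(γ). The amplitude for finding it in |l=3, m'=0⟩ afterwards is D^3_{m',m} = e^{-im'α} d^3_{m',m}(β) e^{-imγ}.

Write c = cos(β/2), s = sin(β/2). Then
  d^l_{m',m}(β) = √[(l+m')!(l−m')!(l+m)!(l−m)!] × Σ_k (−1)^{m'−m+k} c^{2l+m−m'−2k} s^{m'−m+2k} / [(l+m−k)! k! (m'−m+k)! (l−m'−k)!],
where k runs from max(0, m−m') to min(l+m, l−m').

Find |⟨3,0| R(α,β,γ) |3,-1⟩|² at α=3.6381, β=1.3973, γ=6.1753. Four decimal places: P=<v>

P=0.1317

D^3_{0,-1}(3.6381,1.3973,6.1753) = e^{-i·0·3.6381}·d^3_{0,-1}(1.3973)·e^{-i·-1·6.1753}. Compute d first:
Half-angle: c=0.765711, s=0.643185. N=√(6·6·2·24)=41.569219
Admissible k: 0..2 (factorial args all ≥0)
  k=0: (−1)^1·41.5692/(12)·0.7657^5·0.6432^1 = -0.586477
  k=1: (−1)^2·41.5692/(4)·0.7657^3·0.6432^3 = +1.241406
  k=2: (−1)^3·41.5692/(12)·0.7657^1·0.6432^5 = -0.291967
d^3_{0,-1}(1.3973) = -0.586477 +1.241406 -0.291967 = +0.362961
|D^3_{0,-1}|² = |d^3_{0,-1}(β)|² = (+0.362961)² = 0.131741 (the z-rotation phases have unit modulus)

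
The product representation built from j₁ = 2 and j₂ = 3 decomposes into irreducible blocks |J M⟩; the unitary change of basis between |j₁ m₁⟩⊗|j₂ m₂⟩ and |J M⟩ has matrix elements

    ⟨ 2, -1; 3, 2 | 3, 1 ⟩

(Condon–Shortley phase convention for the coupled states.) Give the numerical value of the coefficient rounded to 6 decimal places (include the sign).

+0.500000  (= +√(1/4))

triangle: 2!×2!×4!/9! = 96/362880
(j±m)!: 1!×3!×5!×1!×4!×2! = 34560
prefactor² = (2J+1)×Δ×N² = 64
  k=1: −1/(1!×1!×2!×4!×0!×0!) = -1/48
  k=2: +1/(2!×0!×1!×3!×1!×1!) = 1/12
Σ = 1/16  ⇒  CG² = 64×(1/16)² = 1/4
CG = +√(1/4) = +0.500000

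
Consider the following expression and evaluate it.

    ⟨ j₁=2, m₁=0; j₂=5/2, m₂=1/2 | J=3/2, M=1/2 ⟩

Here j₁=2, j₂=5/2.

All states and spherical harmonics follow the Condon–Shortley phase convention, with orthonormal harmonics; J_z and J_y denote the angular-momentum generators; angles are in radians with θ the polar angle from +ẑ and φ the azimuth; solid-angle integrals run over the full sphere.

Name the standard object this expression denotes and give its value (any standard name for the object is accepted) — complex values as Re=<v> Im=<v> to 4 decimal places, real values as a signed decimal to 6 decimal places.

Clebsch–Gordan coefficient, +√(2/35) ≈ +0.239046

This is a Clebsch–Gordan (vector-coupling) coefficient.
triangle: 3!·1!·2!/7! = 12/5040
(j±m)!: 2!·2!·3!·2!·2!·1! = 96
prefactor² = (2J+1)·Δ·N² = 32/35
  k=1: −1/(1!·2!·1!·2!·0!·0!) = -1/4
  k=2: +1/(2!·1!·0!·1!·1!·1!) = 1/2
Σ = 1/4  ⇒  CG² = 32/35·(1/4)² = 2/35
CG = +√(2/35) = +0.239046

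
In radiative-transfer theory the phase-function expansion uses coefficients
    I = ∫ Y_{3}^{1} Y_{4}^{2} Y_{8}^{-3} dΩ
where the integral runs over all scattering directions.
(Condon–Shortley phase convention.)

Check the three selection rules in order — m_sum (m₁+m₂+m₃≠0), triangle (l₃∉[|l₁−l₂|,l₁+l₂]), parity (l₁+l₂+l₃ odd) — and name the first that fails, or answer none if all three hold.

azimuthal sum: 1 + 2 − 3 = 0  ✓
l₃ must lie in [1,7]; have l₃=8  ✗
L = 3 + 4 + 8 = 15 (odd)

triangle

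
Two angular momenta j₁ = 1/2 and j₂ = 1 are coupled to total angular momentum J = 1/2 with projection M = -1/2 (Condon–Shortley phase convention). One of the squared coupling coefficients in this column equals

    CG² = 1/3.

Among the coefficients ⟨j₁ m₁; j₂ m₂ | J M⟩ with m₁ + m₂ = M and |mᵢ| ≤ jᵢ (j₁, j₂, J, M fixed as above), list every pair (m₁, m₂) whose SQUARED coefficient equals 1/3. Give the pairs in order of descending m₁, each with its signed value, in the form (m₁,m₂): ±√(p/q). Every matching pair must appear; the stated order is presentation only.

(-1/2,0): −√(1/3)

Admissible pairs with m₁+m₂ = M = -1/2: (-1/2,0), (1/2,-1)
  (m₁,m₂)=(1/2,-1): CG² = 2/3, CG = +√(2/3)
  (m₁,m₂)=(-1/2,0): CG² = 1/3, CG = −√(1/3)   ← matches the target
Pairs with CG² = 1/3: (-1/2,0): −√(1/3)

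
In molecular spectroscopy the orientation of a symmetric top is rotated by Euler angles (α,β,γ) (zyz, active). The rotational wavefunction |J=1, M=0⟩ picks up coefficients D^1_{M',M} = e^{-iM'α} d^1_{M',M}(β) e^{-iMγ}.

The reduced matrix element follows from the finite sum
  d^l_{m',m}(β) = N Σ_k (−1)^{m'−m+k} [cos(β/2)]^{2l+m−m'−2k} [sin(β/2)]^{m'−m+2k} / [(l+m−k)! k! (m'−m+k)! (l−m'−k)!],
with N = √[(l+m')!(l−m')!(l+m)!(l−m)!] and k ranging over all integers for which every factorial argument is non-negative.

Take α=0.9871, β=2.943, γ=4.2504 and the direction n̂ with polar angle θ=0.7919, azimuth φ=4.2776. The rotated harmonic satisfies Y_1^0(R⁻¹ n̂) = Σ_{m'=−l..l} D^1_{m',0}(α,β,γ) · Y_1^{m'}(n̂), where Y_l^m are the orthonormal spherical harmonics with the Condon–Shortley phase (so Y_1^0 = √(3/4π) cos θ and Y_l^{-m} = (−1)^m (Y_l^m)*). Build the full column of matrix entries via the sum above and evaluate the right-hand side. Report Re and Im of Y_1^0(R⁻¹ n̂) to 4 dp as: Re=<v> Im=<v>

Re=-0.4043 Im=0.0000

Need the full column D^1_{m',0} for m'=−1..1 at α=0.9871, β=2.9430, γ=4.2504.
cos(β/2)=0.099133, sin(β/2)=0.995074
d^1_{-1,0}: single k=1 term ⇒ +0.139505;  D = +0.076883+0.116407i
d^1_{0,0}: k∈[0..1] ⇒ +0.009827 -0.990173 = -0.980345;  D = -0.980345+0.000000i
d^1_{1,0}: single k=0 term ⇒ -0.139505;  D = -0.076883+0.116407i
Y_1^{m'}(θ=0.7919,φ=4.2776) and Σ D·Y over m':
  (+0.0769+0.1164i)·(-0.1036+0.2230i)  (-0.9803+0.0000i)·(+0.3432+0.0000i)  (-0.0769+0.1164i)·(+0.1036+0.2230i)
Y_1^0(R⁻¹ n̂) = -0.404339+0.000000i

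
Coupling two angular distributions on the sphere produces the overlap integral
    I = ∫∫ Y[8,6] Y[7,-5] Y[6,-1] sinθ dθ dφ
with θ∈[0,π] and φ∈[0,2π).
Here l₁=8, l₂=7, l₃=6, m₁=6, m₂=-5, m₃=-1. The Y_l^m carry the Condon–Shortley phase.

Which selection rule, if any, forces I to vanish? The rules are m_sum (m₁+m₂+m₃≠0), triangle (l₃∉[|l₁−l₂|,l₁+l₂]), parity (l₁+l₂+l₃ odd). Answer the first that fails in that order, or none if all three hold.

azimuthal sum: 6 − 5 − 1 = 0  ✓
1 ≤ 6 ≤ 15 (triangle on l)  ✓
L = 8 + 7 + 6 = 21 (odd)  ✗

parity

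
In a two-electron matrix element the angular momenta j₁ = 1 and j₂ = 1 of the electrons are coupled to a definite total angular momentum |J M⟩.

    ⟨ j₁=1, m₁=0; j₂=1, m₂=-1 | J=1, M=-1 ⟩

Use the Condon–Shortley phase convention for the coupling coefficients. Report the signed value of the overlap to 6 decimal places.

j₁+j₂−J=1  J+j₁−j₂=1  J−j₁+j₂=1  j₁+j₂+J+1=4
(j₁±m₁, j₂±m₂, J±M) = (1,1,0,2,0,2)
P² = 1/2
sum k=0..0:
  [0] +1/1 = 1
S = 1
C² = P²·S² = 1/2 ; C = +0.707107

+√(1/2) = +0.707107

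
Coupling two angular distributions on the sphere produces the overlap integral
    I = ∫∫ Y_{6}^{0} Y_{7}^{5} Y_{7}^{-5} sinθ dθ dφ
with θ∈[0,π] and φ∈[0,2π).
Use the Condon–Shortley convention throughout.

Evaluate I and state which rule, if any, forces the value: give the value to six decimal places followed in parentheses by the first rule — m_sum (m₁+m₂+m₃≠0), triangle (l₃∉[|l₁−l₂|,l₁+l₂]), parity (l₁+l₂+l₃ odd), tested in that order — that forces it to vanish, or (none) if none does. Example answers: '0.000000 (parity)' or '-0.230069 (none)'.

m-sum 0 ✓  L=20 even ✓  1≤7≤13 ✓
Π(2lᵢ+1) = 13×15×15 = 2925
triangle coeff Δ(6,7,7) = 1/2444321880
Σ_t [0,6]: t=0:+1/2612736000 t=1:−1/20736000 t=2:+1/1658880 t=3:−1/746496 t=4:+1/1658880 t=5:−1/20736000 t=6:+1/2612736000 = -1/4354560
(3j)²=1000/138567 [(6 7 7; 0 0 0)], sign=+1
Σ_t [4,6]: t=4:+1/92897280 t=5:−1/72576000 t=6:+1/746496000 = -1/597196800
(3j)²=55/100776 [(6 7 7; 0 5 -5)], sign=-1
⇒ 4πI² = 15625/1356277
I = (-1)√(15625/1356277/(4π)) = -0.03027826
No selection rule forces the value: the integral is nonzero (none).

-0.030278 (none)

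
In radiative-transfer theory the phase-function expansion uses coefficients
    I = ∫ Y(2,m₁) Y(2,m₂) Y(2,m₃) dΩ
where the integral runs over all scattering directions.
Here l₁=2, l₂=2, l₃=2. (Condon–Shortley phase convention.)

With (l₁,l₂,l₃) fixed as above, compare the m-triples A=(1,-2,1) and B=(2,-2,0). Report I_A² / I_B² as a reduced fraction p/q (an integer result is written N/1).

3/2

l's match ⇒ only the (l;m) 3-j factors differ between A and B.
A: triangle coeff Δ(2,2,2) = 1/630; Σ_t [0,0]: t=0:+1/4 = 1/4; (3j)²=3/35 [(2 2 2; 1 -2 1)], sign=-1
B: triangle coeff Δ(2,2,2) = 1/630; Σ_t [0,0]: t=0:+1/8 = 1/8; (3j)²=2/35 [(2 2 2; 2 -2 0)], sign=+1
I_A²/I_B² = (3/35)/(2/35) = 3/2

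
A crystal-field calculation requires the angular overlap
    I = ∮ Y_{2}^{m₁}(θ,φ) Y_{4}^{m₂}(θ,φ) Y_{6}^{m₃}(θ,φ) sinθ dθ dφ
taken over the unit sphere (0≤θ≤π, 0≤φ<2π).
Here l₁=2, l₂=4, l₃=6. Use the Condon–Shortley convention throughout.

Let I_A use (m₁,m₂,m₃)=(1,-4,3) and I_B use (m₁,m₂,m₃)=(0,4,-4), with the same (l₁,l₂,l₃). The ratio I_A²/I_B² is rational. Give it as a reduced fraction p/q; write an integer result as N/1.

l's match ⇒ only the (l;m) 3-j factors differ between A and B.
A: triangle coeff Δ(2,4,6) = 1/6435; Σ_t [0,0]: t=0:+1/241920 = 1/241920; (3j)²=1/715 [(2 4 6; 1 -4 3)], sign=-1
B: triangle coeff Δ(2,4,6) = 1/6435; Σ_t [0,0]: t=0:+1/161280 = 1/161280; (3j)²=1/143 [(2 4 6; 0 4 -4)], sign=+1
I_A²/I_B² = (1/715)/(1/143) = 1/5

1/5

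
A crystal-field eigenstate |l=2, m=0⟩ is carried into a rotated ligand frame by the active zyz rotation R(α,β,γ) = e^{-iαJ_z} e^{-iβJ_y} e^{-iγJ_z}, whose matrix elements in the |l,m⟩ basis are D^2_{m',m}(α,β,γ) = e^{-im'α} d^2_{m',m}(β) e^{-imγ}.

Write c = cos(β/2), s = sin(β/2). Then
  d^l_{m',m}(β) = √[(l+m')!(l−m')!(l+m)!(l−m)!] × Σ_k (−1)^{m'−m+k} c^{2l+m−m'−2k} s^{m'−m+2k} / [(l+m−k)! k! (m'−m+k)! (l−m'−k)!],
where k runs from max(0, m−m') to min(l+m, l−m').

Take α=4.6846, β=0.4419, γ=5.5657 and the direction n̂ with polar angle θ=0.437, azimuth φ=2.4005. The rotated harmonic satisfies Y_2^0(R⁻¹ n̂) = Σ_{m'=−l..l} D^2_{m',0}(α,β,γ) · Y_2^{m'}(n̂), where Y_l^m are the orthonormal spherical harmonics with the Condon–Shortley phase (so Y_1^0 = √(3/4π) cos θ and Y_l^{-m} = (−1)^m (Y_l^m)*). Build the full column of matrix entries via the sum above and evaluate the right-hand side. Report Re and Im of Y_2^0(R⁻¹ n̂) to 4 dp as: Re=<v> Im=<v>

Re=0.1490 Im=0.0000

Need the full column D^2_{m',0} for m'=−2..2 at α=4.6846, β=0.4419, γ=5.5657.
cos(β/2)=0.975690, sin(β/2)=0.219157
d^2_{-2,0}: single k=2 term ⇒ +0.111997;  D = -0.111825+0.006221i
d^2_{-1,0}: k∈[1..2] ⇒ +0.498615 -0.025157 = +0.473458;  D = -0.013155-0.473276i
d^2_{0,0}: k∈[0..2] ⇒ +0.906248 -0.182891 +0.002307 = +0.725663;  D = +0.725663+0.000000i
d^2_{1,0}: k∈[0..1] ⇒ -0.498615 +0.025157 = -0.473458;  D = +0.013155-0.473276i
d^2_{2,0}: single k=0 term ⇒ +0.111997;  D = -0.111825-0.006221i
Y_2^{m'}(θ=0.437,φ=2.4005) and Σ D·Y over m':
  (-0.1118+0.0062i)·(+0.0061+0.0689i)  (-0.0132-0.4733i)·(-0.2185-0.2000i)  (+0.7257+0.0000i)·(+0.4613+0.0000i)  (+0.0132-0.4733i)·(+0.2185-0.2000i)  (-0.1118-0.0062i)·(+0.0061-0.0689i)
Y_2^0(R⁻¹ n̂) = +0.148979-0.000000i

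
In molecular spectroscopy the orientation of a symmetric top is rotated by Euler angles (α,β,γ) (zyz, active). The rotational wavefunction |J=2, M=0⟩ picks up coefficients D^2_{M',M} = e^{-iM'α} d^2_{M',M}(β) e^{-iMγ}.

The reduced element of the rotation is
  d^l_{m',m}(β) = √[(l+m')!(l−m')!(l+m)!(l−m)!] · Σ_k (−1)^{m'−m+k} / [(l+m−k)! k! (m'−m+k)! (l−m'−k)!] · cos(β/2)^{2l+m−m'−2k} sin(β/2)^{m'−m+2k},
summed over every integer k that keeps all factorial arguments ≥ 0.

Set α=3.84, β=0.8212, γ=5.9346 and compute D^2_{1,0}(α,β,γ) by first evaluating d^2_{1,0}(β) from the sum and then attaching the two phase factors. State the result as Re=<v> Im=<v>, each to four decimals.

Re=0.4678 Im=-0.3927

D^2_{1,0}(3.8400,0.8212,5.9346) = e^{-i·1·3.8400}·d^2_{1,0}(0.8212)·e^{-i·0·5.9346}. Compute d first:
With c≡cos(β/2)=0.916881 and s≡sin(β/2)=0.399160, N=[6·1·2·2]^{1/2}=4.898979
Admissible k: 0..1 (factorial args all ≥0)
  k=0: (−1)^1·4.8990/(2)·0.9169^3·0.3992^1 = -0.753636
  k=1: (−1)^2·4.8990/(2)·0.9169^1·0.3992^3 = +0.142833
d^2_{1,0}(0.8212) = -0.753636 +0.142833 = -0.610803
Phases: e^{-i·(1)·3.8400}=-0.765867+0.642999i, e^{-i·(0)·5.9346}=+1.000000+0.000000i ⇒ D=+0.467794-0.392746i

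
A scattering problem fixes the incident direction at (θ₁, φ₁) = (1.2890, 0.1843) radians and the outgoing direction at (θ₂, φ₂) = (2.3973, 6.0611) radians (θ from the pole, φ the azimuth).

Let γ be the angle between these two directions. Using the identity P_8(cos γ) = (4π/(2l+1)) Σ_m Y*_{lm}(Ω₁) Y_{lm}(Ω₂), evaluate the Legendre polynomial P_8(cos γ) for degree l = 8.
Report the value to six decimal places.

-0.272432

Expand P_8 via completeness: Σ_{m} conj(Y_{8,m}) at Ω₁ times Y_{8,m} at Ω₂ —
  m=-8: Y*=0.03595 + 0.37182j  Y=-0.00467 + 0.02238j  product -0.00849 - 0.00093j
  m=-7: Y*=0.11983 + 0.41565j  Y=-0.00161 - 0.09930j  product 0.04108 - 0.01257j
  m=-6: Y*=0.02121 + 0.04227j  Y=0.06111 + 0.25161j  product -0.00934 + 0.00792j
  m=-5: Y*=-0.20572 - 0.27101j  Y=-0.19398 - 0.39117j  product -0.06610 + 0.13304j
  m=-4: Y*=-0.13259 - 0.12039j  Y=0.26788 + 0.32960j  product 0.00416 - 0.07595j
  m=-3: Y*=0.22399 + 0.13822j  Y=-0.05489 - 0.04315j  product -0.00633 - 0.01725j
  m=-2: Y*=0.21179 + 0.08180j  Y=-0.31512 - 0.14996j  product -0.05447 - 0.05754j
  m=-1: Y*=-0.22035 - 0.04108j  Y=0.24284 + 0.05484j  product -0.05126 - 0.02206j
  m=+0: Y*=-0.23916 + 0.00000j  Y=0.28039 + 0.00000j  product -0.06706 + 0.00000j
  m=+1: Y*=0.22035 - 0.04108j  Y=-0.24284 + 0.05484j  product -0.05126 + 0.02206j
  m=+2: Y*=0.21179 - 0.08180j  Y=-0.31512 + 0.14996j  product -0.05447 + 0.05754j
  m=+3: Y*=-0.22399 + 0.13822j  Y=0.05489 - 0.04315j  product -0.00633 + 0.01725j
  m=+4: Y*=-0.13259 + 0.12039j  Y=0.26788 - 0.32960j  product 0.00416 + 0.07595j
  m=+5: Y*=0.20572 - 0.27101j  Y=0.19398 - 0.39117j  product -0.06610 - 0.13304j
  m=+6: Y*=0.02121 - 0.04227j  Y=0.06111 - 0.25161j  product -0.00934 - 0.00792j
  m=+7: Y*=-0.11983 + 0.41565j  Y=0.00161 - 0.09930j  product 0.04108 + 0.01257j
  m=+8: Y*=0.03595 - 0.37182j  Y=-0.00467 - 0.02238j  product -0.00849 + 0.00093j
Total Σ_m = -0.36855 + 0.00000j. Multiply by 0.739198: -0.27243 + 0.00000j. P_8(cos γ) = -0.272432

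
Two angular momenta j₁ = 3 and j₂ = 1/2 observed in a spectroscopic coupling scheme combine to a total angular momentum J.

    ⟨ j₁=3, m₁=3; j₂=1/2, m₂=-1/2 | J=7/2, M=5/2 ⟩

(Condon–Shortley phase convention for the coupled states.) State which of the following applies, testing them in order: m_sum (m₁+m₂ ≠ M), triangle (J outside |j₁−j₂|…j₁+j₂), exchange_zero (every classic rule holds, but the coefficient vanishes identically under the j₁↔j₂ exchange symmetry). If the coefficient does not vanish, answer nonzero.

m-sum: m₁+m₂ = 3+(-1/2) = 5/2, M = 5/2  ✓
triangle: |j₁−j₂| = 5/2 ≤ J = 7/2 ≤ j₁+j₂ = 7/2  ✓
exchange: j₁≠j₂ or m₁≠m₂ — the exchange symmetry imposes no constraint here
value check: CG = +√(1/7) = +0.377964 ≠ 0

nonzero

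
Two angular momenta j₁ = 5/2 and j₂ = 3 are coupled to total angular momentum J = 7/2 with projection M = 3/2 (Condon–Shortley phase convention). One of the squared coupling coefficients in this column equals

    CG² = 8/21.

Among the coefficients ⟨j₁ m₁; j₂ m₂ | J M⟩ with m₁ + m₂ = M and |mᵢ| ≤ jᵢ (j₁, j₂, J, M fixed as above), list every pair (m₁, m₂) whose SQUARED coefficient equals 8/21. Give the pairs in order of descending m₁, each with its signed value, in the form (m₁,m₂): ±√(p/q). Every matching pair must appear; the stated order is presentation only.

(5/2,-1): +√(8/21)

Admissible pairs with m₁+m₂ = M = 3/2: (-3/2,3), (-1/2,2), (1/2,1), (3/2,0), (5/2,-1)
  (m₁,m₂)=(5/2,-1): CG² = 8/21, CG = +√(8/21)   ← matches the target
  (m₁,m₂)=(3/2,0): CG² = 0/1, CG = 0
  (m₁,m₂)=(1/2,1): CG² = 5/21, CG = −√(5/21)
  (m₁,m₂)=(-1/2,2): CG² = 2/21, CG = +√(2/21)
  (m₁,m₂)=(-3/2,3): CG² = 2/7, CG = +√(2/7)
Pairs with CG² = 8/21: (5/2,-1): +√(8/21)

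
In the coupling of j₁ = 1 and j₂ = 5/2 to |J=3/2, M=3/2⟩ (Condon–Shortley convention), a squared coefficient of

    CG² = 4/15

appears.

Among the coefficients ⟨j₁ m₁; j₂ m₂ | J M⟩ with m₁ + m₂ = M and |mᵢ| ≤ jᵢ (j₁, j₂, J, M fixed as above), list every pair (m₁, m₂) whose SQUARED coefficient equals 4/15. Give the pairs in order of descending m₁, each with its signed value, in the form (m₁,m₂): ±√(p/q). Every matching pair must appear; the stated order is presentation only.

Admissible pairs with m₁+m₂ = M = 3/2: (-1,5/2), (0,3/2), (1,1/2)
  (m₁,m₂)=(1,1/2): CG² = 1/15, CG = +√(1/15)
  (m₁,m₂)=(0,3/2): CG² = 4/15, CG = −√(4/15)   ← matches the target
  (m₁,m₂)=(-1,5/2): CG² = 2/3, CG = +√(2/3)
Pairs with CG² = 4/15: (0,3/2): −√(4/15)

(0,3/2): −√(4/15)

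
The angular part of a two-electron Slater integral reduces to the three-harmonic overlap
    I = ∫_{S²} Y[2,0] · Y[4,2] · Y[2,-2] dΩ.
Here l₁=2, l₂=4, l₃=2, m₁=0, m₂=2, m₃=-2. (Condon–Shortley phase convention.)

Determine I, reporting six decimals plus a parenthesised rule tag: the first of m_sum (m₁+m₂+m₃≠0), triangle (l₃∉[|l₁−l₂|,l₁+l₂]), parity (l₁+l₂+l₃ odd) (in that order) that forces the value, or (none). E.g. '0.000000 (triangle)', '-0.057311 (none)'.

0.156078 (none)

m-sum 0 ✓  L=8 even ✓  2≤2≤6 ✓
Π(2lᵢ+1) = 5×9×5 = 225
triangle coeff Δ(2,4,2) = 1/630
Σ_t [2,2]: t=2:+1/16 = 1/16
(3j)²=2/35 [(2 4 2; 0 0 0)], sign=+1
Σ_t [2,2]: t=2:+1/96 = 1/96
(3j)²=1/42 [(2 4 2; 0 2 -2)], sign=+1
⇒ 4πI² = 15/49
I = (+1)√(15/49/(4π)) = 0.15607835
No selection rule forces the value: the integral is nonzero (none).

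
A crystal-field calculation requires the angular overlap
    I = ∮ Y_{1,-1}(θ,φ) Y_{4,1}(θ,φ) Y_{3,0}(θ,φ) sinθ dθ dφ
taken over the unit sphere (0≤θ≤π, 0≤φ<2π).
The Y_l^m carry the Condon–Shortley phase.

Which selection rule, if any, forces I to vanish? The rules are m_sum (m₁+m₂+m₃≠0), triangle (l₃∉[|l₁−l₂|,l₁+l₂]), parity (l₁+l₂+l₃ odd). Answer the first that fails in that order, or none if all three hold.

azimuthal sum: -1 + 1 + 0 = 0  ✓
3 ≤ 3 ≤ 5 (triangle on l)  ✓
L = 1 + 4 + 3 = 8 (even)  ✓

none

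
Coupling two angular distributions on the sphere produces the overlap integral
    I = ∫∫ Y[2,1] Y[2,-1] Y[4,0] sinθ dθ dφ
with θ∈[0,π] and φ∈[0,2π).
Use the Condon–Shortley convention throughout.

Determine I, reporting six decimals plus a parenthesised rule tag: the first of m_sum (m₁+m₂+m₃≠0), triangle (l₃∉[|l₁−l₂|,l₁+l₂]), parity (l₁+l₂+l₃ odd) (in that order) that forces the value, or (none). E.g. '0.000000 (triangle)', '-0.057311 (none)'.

Checks pass: Σm=0; 8 even; l₃=4∈[0,4].
(2·2+1)(2·2+1)(2·4+1) = 225
Δ: 0! 4! 4! / 9! → 1/630
sum: t=0:+1/16 = 1/16
3j²(2 2 4; 0 0 0) = Δ·Π!·Σ² = 2/35  (sign +1)
sum: t=0:+1/36 = 1/36
3j²(2 2 4; 1 -1 0) = Δ·Π!·Σ² = 8/315  (sign +1)
combine: 4πI² = 225·2/35·8/315 = 16/49
take √, sign +1: I = 0.16119702
No selection rule forces the value: the integral is nonzero (none).

0.161197 (none)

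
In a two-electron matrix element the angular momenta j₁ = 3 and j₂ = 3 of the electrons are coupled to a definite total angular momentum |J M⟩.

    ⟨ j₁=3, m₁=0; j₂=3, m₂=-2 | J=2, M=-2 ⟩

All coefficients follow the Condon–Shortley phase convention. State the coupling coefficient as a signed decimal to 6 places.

triangle: 4!*2!*2!/9! = 96/362880
(j±m)!: 3!*3!*1!*5!*0!*4! = 103680
prefactor² = (2J+1)*Δ*N² = 960/7
  k=1: −1/(1!*3!*2!*0!*0!*2!) = -1/24
Σ = -1/24  ⇒  CG² = 960/7*(-1/24)² = 5/21
CG = −√(5/21) = -0.487950

-0.487950  (= −√(5/21))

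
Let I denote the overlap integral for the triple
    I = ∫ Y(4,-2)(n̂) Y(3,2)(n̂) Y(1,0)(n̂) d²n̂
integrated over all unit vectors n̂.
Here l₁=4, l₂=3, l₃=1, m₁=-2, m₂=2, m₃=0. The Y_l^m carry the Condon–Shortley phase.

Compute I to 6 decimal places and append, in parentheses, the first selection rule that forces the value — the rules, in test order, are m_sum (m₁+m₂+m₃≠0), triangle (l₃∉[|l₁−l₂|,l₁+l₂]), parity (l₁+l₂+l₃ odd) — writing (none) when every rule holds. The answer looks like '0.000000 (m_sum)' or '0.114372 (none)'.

0.213244 (none)

m-sum 0 ✓  L=8 even ✓  1≤1≤7 ✓
Π(2lᵢ+1) = 9×7×3 = 189
triangle coeff Δ(4,3,1) = 1/252
Σ_t [3,3]: t=3:−1/36 = -1/36
(3j)²=4/63 [(4 3 1; 0 0 0)], sign=+1
Σ_t [5,5]: t=5:−1/120 = -1/120
(3j)²=1/21 [(4 3 1; -2 2 0)], sign=+1
⇒ 4πI² = 4/7
I = (+1)√(4/7/(4π)) = 0.21324362
No selection rule forces the value: the integral is nonzero (none).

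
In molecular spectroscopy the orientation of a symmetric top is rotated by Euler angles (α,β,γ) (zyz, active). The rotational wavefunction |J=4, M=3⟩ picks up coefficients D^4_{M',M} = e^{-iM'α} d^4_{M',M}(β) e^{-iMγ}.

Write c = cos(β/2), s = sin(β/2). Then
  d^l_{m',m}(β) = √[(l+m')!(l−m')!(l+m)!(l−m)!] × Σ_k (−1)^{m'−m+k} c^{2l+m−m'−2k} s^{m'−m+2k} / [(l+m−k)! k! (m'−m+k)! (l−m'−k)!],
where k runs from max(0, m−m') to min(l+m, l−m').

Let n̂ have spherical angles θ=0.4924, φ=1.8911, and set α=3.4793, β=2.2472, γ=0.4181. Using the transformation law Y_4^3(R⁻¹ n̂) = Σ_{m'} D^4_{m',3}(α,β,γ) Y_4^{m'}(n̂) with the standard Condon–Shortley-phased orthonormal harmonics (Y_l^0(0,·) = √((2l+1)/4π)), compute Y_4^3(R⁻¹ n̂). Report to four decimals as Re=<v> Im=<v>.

Re=-0.3373 Im=-0.2133

Need the full column D^4_{m',3} for m'=−4..4 at α=3.4793, β=2.2472, γ=0.4181.
cos(β/2)=0.432439, sin(β/2)=0.901663
d^4_{-4,3}: single k=7 term ⇒ +0.592625;  D = +0.589866+0.057117i
d^4_{-3,3}: k∈[6..7] ⇒ +0.703419 -0.436872 = +0.266547;  D = -0.258832+0.063664i
d^4_{-2,3}: k∈[5..6] ⇒ +0.540981 -0.783969 = -0.242988;  D = -0.203399+0.132937i
d^4_{-1,3}: k∈[4..5] ⇒ +0.305771 -0.797602 = -0.491831;  D = +0.299293-0.390284i
d^4_{0,3}: k∈[3..4] ⇒ +0.131166 -0.570244 = -0.439078;  D = -0.136658+0.417269i
d^4_{1,3}: k∈[2..3] ⇒ +0.042200 -0.305771 = -0.263572;  D = -0.005590-0.263512i
d^4_{2,3}: k∈[1..2] ⇒ +0.009541 -0.124435 = -0.114895;  D = +0.040358+0.107573i
d^4_{3,3}: k∈[0..1] ⇒ +0.001223 -0.037217 = -0.035994;  D = -0.023095-0.027608i
d^4_{4,3}: single k=0 term ⇒ -0.007212;  D = +0.006199+0.003686i
Y_4^{m'}(θ=0.4924,φ=1.8911) and Σ D·Y over m':
  (+0.5899+0.0571i)·(+0.0063-0.0212i)  (-0.2588+0.0637i)·(+0.0955+0.0667i)  (-0.2034+0.1329i)·(-0.2659+0.1982i)  (+0.2993-0.3903i)·(-0.1511-0.4556i)  (-0.1367+0.4173i)·(+0.0855+0.0000i)  (-0.0056-0.2635i)·(+0.1511-0.4556i)  (+0.0404+0.1076i)·(-0.2659-0.1982i)  (-0.0231-0.0276i)·(-0.0955+0.0667i)  (+0.0062+0.0037i)·(+0.0063+0.0212i)
Y_4^3(R⁻¹ n̂) = -0.337345-0.213286i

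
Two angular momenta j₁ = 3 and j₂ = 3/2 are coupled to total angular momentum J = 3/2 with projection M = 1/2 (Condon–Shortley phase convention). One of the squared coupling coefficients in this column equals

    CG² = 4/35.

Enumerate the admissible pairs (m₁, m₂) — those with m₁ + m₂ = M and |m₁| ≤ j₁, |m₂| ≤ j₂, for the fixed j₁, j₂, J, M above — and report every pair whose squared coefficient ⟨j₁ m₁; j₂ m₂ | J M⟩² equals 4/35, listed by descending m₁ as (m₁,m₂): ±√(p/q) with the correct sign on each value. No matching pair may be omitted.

(-1,3/2): −√(4/35)

Admissible pairs with m₁+m₂ = M = 1/2: (-1,3/2), (0,1/2), (1,-1/2), (2,-3/2)
  (m₁,m₂)=(2,-3/2): CG² = 2/7, CG = +√(2/7)
  (m₁,m₂)=(1,-1/2): CG² = 12/35, CG = −√(12/35)
  (m₁,m₂)=(0,1/2): CG² = 9/35, CG = +√(9/35)
  (m₁,m₂)=(-1,3/2): CG² = 4/35, CG = −√(4/35)   ← matches the target
Pairs with CG² = 4/35: (-1,3/2): −√(4/35)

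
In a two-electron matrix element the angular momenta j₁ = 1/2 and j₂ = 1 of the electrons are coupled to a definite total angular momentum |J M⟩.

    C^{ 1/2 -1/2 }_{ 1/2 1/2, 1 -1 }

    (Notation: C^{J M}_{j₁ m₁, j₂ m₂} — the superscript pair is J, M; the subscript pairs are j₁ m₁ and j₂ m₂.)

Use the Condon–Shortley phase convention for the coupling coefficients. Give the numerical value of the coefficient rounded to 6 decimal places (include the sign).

√[2·1!0!1!/3! · 1!0!0!2!0!1!] = √(2/3)
  +(−1)^0/∏(0,1,0,0,0,1)! = 1  (running 1)
⟨..|..⟩ = √(2/3)·(1) = +0.816497

+0.816497  (= +√(2/3))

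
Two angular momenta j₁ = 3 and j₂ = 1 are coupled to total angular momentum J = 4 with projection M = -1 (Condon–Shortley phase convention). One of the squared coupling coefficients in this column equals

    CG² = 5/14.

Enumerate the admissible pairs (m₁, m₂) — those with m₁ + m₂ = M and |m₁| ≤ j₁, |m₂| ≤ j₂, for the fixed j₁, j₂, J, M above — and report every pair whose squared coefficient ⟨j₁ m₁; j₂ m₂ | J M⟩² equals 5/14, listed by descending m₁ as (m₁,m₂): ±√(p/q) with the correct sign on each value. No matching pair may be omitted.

Admissible pairs with m₁+m₂ = M = -1: (-2,1), (-1,0), (0,-1)
  (m₁,m₂)=(0,-1): CG² = 5/14, CG = +√(5/14)   ← matches the target
  (m₁,m₂)=(-1,0): CG² = 15/28, CG = +√(15/28)
  (m₁,m₂)=(-2,1): CG² = 3/28, CG = +√(3/28)
Pairs with CG² = 5/14: (0,-1): +√(5/14)

(0,-1): +√(5/14)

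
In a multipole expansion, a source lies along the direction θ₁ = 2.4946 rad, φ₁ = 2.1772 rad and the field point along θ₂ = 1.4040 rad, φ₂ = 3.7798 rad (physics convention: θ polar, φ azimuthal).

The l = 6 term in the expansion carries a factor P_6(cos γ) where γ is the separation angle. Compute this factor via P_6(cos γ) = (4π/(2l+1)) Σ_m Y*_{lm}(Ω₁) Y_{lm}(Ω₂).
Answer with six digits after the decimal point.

Addition theorem: P_6(cos γ) = (4π/13) Σ_m Y*_{lm}(Ω₁) Y_{lm}(Ω₂), m = −6…6:
  term(m=-6) = -0.01011 + 0.00195j   from Y*(Ω₁)=0.02037 + 0.01105j, Y(Ω₂)=-0.34327 + 0.28196j
  term(m=-5) = 0.00436 + 0.02718j   from Y*(Ω₁)=0.01162 + 0.10563j, Y(Ω₂)=0.25877 - 0.01280j
  term(m=-4) = -0.06594 + 0.00843j   from Y*(Ω₁)=-0.21334 + 0.18560j, Y(Ω₂)=0.19551 + 0.13055j
  term(m=-3) = 0.01214 + 0.12687j   from Y*(Ω₁)=-0.44172 - 0.11204j, Y(Ω₂)=-0.09428 - 0.26331j
  term(m=-2) = -0.05769 + 0.00367j   from Y*(Ω₁)=-0.12091 - 0.32319j, Y(Ω₂)=0.04861 - 0.16031j
  term(m=-1) = -0.00129 - 0.04060j   from Y*(Ω₁)=-0.08175 + 0.11786j, Y(Ω₂)=-0.22742 + 0.16869j
  term(m=+0) = 0.05882 + 0.00000j   from Y*(Ω₁)=-0.39535 + 0.00000j, Y(Ω₂)=-0.14877 + 0.00000j
  term(m=+1) = -0.00129 + 0.04060j   from Y*(Ω₁)=0.08175 + 0.11786j, Y(Ω₂)=0.22742 + 0.16869j
  term(m=+2) = -0.05769 - 0.00367j   from Y*(Ω₁)=-0.12091 + 0.32319j, Y(Ω₂)=0.04861 + 0.16031j
  term(m=+3) = 0.01214 - 0.12687j   from Y*(Ω₁)=0.44172 - 0.11204j, Y(Ω₂)=0.09428 - 0.26331j
  term(m=+4) = -0.06594 - 0.00843j   from Y*(Ω₁)=-0.21334 - 0.18560j, Y(Ω₂)=0.19551 - 0.13055j
  term(m=+5) = 0.00436 - 0.02718j   from Y*(Ω₁)=-0.01162 + 0.10563j, Y(Ω₂)=-0.25877 - 0.01280j
  term(m=+6) = -0.01011 - 0.00195j   from Y*(Ω₁)=0.02037 - 0.01105j, Y(Ω₂)=-0.34327 - 0.28196j
Total Σ_m = -0.17824 + 0.00000j. Multiply by 0.966644: -0.17229 + 0.00000j. P_6(cos γ) = -0.172293

-0.172293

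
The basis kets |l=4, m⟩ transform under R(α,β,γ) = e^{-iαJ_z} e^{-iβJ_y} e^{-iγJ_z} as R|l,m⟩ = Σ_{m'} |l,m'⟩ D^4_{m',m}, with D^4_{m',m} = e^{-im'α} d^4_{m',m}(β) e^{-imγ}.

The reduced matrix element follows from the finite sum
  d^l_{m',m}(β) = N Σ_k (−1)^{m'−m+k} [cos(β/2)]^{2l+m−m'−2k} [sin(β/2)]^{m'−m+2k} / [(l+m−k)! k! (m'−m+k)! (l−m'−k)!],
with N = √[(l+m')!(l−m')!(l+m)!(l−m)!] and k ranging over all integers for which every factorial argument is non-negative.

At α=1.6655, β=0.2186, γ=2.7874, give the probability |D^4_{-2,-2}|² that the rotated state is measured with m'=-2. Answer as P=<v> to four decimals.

Split into d^4_{-2,-2}(β=0.2186) × two z-phases.
With c≡cos(β/2)=0.994033 and s≡sin(β/2)=0.109083, N=[2·720·2·720]^{1/2}=1440.000000
k: max(0,(-2)−(-2))=0 … min(4+(-2),4−(-2))=2
  k=0: (−1)^0·1440.0000/(1440)·0.9940^8·0.1091^0 = +0.953247
  k=1: (−1)^1·1440.0000/(120)·0.9940^6·0.1091^2 = -0.137751
  k=2: (−1)^2·1440.0000/(96)·0.9940^4·0.1091^4 = +0.002074
d^4_{-2,-2}(0.2186) = +0.953247 -0.137751 +0.002074 = +0.817569
|D^4_{-2,-2}|² = |d^4_{-2,-2}(β)|² = (+0.817569)² = 0.668419 (the z-rotation phases have unit modulus)

P=0.6684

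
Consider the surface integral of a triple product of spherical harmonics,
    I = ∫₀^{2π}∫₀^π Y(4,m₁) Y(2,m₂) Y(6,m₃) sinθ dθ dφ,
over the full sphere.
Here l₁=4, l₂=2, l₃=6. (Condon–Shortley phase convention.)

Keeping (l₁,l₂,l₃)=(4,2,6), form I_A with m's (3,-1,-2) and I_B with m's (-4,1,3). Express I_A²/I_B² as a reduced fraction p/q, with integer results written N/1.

Same 4,2,6: normalisation and zero-m 3j drop out of the ratio.
A: Δ: 0! 8! 4! / 13! → 1/6435; sum: t=0:+1/30240 = 1/30240; 3j²(4 2 6; 3 -1 -2) = Δ·Π!·Σ² = 32/6435  (sign +1)
B: Δ: 0! 8! 4! / 13! → 1/6435; sum: t=0:+1/241920 = 1/241920; 3j²(4 2 6; -4 1 3) = Δ·Π!·Σ² = 1/715  (sign -1)
I_A²/I_B² = (32/6435)/(1/715) = 32/9

32/9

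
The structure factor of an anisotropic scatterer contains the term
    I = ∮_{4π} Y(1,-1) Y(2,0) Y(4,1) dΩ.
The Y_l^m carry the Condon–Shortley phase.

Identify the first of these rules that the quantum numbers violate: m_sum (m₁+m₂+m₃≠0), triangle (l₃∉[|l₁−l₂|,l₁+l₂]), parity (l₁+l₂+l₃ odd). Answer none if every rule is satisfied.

m₁+m₂+m₃ = -1 + 0 + 1 = 0  ✓
triangle: need |l₁−l₂| ≤ l₃ ≤ l₁+l₂ = [1,3]; l₃=4 is outside  ✗
parity: l₁+l₂+l₃ = 7 is odd

triangle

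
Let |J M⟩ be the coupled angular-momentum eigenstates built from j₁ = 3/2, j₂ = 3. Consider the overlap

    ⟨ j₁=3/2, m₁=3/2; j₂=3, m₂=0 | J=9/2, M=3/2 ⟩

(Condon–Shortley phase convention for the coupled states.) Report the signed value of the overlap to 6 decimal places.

+0.487950  (= +√(5/21))

triangle: 0!×3!×6!/10! = 4320/3628800
(j±m)!: 3!×0!×3!×3!×6!×3! = 933120
prefactor² = (2J+1)×Δ×N² = 77760/7
  k=0: +1/(0!×0!×0!×3!×3!×3!) = 1/216
Σ = 1/216  ⇒  CG² = 77760/7×(1/216)² = 5/21
CG = +√(5/21) = +0.487950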